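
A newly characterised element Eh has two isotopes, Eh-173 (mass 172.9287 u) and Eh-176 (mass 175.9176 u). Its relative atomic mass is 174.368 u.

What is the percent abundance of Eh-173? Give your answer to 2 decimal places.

51.85%

Writing the weighted mean with unknown fraction x of Eh-173:
172.9287·x + 175.9176·(1 − x) = 174.368
(172.9287 − 175.9176)·x = 174.368 − 175.9176
x = -1.5496 / -2.9889 = 0.51845 → 51.85% Eh-173, 48.15% Eh-176.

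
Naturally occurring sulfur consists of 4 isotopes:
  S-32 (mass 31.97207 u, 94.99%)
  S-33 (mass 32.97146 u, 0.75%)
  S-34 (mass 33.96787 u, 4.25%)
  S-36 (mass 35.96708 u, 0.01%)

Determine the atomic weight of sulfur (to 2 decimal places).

32.06 u

Ar = Σ fᵢ·mᵢ = 0.9499 × 31.97207 + 0.0075 × 32.97146 + 0.0425 × 33.96787 + 0.0001 × 35.96708
= 30.370269 + 0.247286 + 1.443634 + 0.003597 = 32.064786 u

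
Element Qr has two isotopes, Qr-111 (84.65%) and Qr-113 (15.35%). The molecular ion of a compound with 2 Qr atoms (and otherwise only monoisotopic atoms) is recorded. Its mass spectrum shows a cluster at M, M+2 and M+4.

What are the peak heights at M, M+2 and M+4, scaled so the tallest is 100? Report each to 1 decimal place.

Each Qr atom is independently Qr-111 (p = 0.8465) or Qr-113 (q = 0.1535); the cluster is the binomial expansion (p + q)^2.
P(M) = 0.8465^2 = 0.716562
P(M+2) = 2 × 0.8465^1 × 0.1535^1 = 0.259875
P(M+4) = 0.1535^2 = 0.023562
The M peak is largest (0.716562); scaling to 100 gives 100.0 : 36.3 : 3.3.

100.0 : 36.3 : 3.3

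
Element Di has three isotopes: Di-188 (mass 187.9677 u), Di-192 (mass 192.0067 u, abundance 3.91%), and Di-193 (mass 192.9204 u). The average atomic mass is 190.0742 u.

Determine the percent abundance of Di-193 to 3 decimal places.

39.344%

The remaining 96.09% is split between Di-188 (fraction x) and Di-193 (fraction 0.9609 − x).
Substituting: 187.9677x + 192.9204(0.9609 − x) = 182.56673803
(187.9677 − 192.9204)x = -2.81047433  ⇒  x = 0.56746, y = 0.39344
Di-188: 56.746%, Di-193: 39.344%.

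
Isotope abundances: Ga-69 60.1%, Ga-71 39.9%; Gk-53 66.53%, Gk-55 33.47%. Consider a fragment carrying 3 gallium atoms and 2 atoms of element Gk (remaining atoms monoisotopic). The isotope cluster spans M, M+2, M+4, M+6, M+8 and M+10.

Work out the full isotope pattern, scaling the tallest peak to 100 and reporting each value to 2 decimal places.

27.94 : 83.75 : 100.00 : 59.43 : 17.58 : 2.07

Gallium pattern (n=3): 0.2170818 : 0.4323576 : 0.2870394 : 0.0635212
Element Gk pattern (n=2): 0.44262409 : 0.44535182 : 0.11202409
Convolve the two distributions (both contribute in 2-u steps):
  M: 0.2170818×0.44262409 = 0.096086
  M+2: 0.2170818×0.44535182 + 0.4323576×0.44262409 = 0.288050
  M+4: 0.2170818×0.11202409 + 0.4323576×0.44535182 + 0.2870394×0.44262409 = 0.343920
  M+6: 0.4323576×0.11202409 + 0.2870394×0.44535182 + 0.0635212×0.44262409 = 0.204384
  M+8: 0.2870394×0.11202409 + 0.0635212×0.44535182 = 0.060445
  M+10: 0.0635212×0.11202409 = 0.007116
Scale to base peak (0.343920) = 100: 27.94 : 83.75 : 100.00 : 59.43 : 17.58 : 2.07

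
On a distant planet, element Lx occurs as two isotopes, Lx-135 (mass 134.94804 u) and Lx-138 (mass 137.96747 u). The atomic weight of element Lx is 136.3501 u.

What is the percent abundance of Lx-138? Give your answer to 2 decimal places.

46.43%

Writing the weighted mean with unknown fraction x of Lx-135:
134.94804·x + 137.96747·(1 − x) = 136.3501
(134.94804 − 137.96747)·x = 136.3501 − 137.96747
x = -1.61737 / -3.01943 = 0.53565 → 53.57% Lx-135, 46.43% Lx-138.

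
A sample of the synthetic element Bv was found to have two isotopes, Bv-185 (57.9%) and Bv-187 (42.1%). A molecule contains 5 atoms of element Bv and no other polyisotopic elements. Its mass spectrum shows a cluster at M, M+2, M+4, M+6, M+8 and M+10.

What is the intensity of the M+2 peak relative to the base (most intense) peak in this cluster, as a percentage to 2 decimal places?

Binomial terms of (0.579 + 0.421)^5: M 0.0651, M+2 0.2366, M+4 0.3440, M+6 0.2502, M+8 0.0909, M+10 0.0132 → M+4 is the base peak.
P(M+4) = C(5,2) × 0.579^3 × 0.421^2 = 10 × 0.19410454 × 0.177241 = 0.344033 (base)
P(M+2) = C(5,1) × 0.579^4 × 0.421^1 = 5 × 0.11238653 × 0.4210 = 0.236574
Relative intensity = 0.236574 / 0.344033 × 100 = 68.76

68.76%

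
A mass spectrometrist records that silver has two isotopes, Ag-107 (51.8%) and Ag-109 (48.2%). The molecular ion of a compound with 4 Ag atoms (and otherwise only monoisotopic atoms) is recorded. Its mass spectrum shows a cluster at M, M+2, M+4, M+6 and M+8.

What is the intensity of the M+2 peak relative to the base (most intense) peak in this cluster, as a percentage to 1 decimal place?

71.6%

Term probabilities: M 0.0720, M+2 0.2680, M+4 0.3740, M+6 0.2320, M+8 0.0540. Base peak = M+4.
P(M+4) = C(4,2) × 0.518^2 × 0.482^2 = 6 × 0.268324 × 0.232324 = 0.374029 (base)
P(M+2) = C(4,1) × 0.518^3 × 0.482^1 = 4 × 0.13899183 × 0.4820 = 0.267976
Relative intensity = 0.267976 / 0.374029 × 100 = 71.6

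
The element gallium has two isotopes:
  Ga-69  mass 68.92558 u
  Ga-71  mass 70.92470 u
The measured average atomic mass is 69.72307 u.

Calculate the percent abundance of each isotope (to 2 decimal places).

Let x be the fractional abundance of Ga-69; then Ga-71 has abundance 1 − x.
68.92558·x + 70.92470·(1 − x) = 69.72307
(68.92558 − 70.92470)·x = 69.72307 − 70.92470
x = -1.20163 / -1.99912 = 0.60108 → 60.11% Ga-69, 39.89% Ga-71.

Ga-69: 60.11%, Ga-71: 39.89%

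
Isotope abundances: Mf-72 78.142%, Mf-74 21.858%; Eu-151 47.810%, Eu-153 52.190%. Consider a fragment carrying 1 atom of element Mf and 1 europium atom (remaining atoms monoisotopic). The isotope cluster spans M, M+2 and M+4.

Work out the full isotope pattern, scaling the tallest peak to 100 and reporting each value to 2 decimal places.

72.92 : 100.00 : 22.27

Element Mf pattern (n=1): 0.78142 : 0.21858
Europium pattern (n=1): 0.4781 : 0.5219
Convolve the two distributions (both contribute in 2-u steps):
  M: 0.78142×0.4781 = 0.373597
  M+2: 0.78142×0.5219 + 0.21858×0.4781 = 0.512326
  M+4: 0.21858×0.5219 = 0.114077
Scale to base peak (0.512326) = 100: 72.92 : 100.00 : 22.27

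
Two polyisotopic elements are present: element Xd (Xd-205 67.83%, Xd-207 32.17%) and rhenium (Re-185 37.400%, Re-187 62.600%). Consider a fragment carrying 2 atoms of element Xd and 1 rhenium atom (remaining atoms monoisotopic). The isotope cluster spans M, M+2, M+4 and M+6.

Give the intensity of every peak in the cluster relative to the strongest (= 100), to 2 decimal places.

Element Xd pattern (n=2): 0.46009089 : 0.43641822 : 0.10349089
Rhenium pattern (n=1): 0.3740 : 0.6260
Convolve the two distributions (both contribute in 2-u steps):
  M: 0.46009089×0.3740 = 0.172074
  M+2: 0.46009089×0.6260 + 0.43641822×0.3740 = 0.451237
  M+4: 0.43641822×0.6260 + 0.10349089×0.3740 = 0.311903
  M+6: 0.10349089×0.6260 = 0.064785
Scale to base peak (0.451237) = 100: 38.13 : 100.00 : 69.12 : 14.36

38.13 : 100.00 : 69.12 : 14.36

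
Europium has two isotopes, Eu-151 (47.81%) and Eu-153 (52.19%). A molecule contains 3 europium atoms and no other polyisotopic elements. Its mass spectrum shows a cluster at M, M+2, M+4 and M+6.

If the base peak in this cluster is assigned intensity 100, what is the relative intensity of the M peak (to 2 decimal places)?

27.97

Term probabilities: M 0.1093, M+2 0.3579, M+4 0.3907, M+6 0.1422. Base peak = M+4.
P(M+4) = C(3,2) × 0.4781^1 × 0.5219^2 = 3 × 0.4781 × 0.27237961 = 0.390674 (base)
P(M) = C(3,0) × 0.4781^3 × 0.5219^0 = 1 × 0.10928391 × 1.0000 = 0.109284
Relative intensity = 0.109284 / 0.390674 × 100 = 27.97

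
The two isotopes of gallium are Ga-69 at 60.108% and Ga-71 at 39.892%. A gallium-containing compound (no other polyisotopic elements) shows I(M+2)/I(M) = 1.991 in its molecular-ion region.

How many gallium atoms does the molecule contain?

3

With n Ga atoms, P(M+2)/P(M) = C(n,1)·p^(n−1)q / p^n = n·q/p = n · 0.39892/0.60108.
n = 1.991 × 0.60108/0.39892 = 3.00 ≈ 3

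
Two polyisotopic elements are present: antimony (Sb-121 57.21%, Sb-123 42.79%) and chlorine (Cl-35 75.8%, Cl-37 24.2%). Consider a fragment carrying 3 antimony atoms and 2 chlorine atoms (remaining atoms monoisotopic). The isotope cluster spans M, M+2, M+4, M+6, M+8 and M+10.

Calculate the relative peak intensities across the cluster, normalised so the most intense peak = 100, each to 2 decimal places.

31.12 : 89.71 : 100.00 : 53.49 : 13.64 : 1.33

Antimony pattern (n=3): 0.18724742 : 0.42015297 : 0.3142518 : 0.07834781
Chlorine pattern (n=2): 0.574564 : 0.366872 : 0.058564
Convolve the two distributions (both contribute in 2-u steps):
  M: 0.18724742×0.574564 = 0.107586
  M+2: 0.18724742×0.366872 + 0.42015297×0.574564 = 0.310101
  M+4: 0.18724742×0.058564 + 0.42015297×0.366872 + 0.3142518×0.574564 = 0.345666
  M+6: 0.42015297×0.058564 + 0.3142518×0.366872 + 0.07834781×0.574564 = 0.184912
  M+8: 0.3142518×0.058564 + 0.07834781×0.366872 = 0.047147
  M+10: 0.07834781×0.058564 = 0.004588
Scale to base peak (0.345666) = 100: 31.12 : 89.71 : 100.00 : 53.49 : 13.64 : 1.33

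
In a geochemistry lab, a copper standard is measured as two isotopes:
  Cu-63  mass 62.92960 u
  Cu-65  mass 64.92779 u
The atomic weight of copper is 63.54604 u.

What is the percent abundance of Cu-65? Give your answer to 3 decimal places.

30.850%

Let x be the fractional abundance of Cu-63; then Cu-65 has abundance 1 − x.
62.92960·x + 64.92779·(1 − x) = 63.54604
(62.92960 − 64.92779)·x = 63.54604 − 64.92779
x = -1.38175 / -1.99819 = 0.69150 → 69.150% Cu-63, 30.850% Cu-65.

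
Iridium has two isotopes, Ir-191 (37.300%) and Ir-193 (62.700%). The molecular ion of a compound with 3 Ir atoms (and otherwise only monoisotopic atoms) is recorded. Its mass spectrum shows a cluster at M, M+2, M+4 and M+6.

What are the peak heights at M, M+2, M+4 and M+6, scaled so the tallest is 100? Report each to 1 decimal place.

11.8 : 59.5 : 100.0 : 56.0

The 3 Ir atoms are independent, so intensities follow the terms of (0.37300 + 0.62700)^3.
P(M) = 0.37300^3 = 0.051895
P(M+2) = 3 × 0.37300^2 × 0.62700^1 = 0.261702
P(M+4) = 3 × 0.37300^1 × 0.62700^2 = 0.439911
P(M+6) = 0.62700^3 = 0.246492
The M+4 peak is largest (0.439911); scaling to 100 gives 11.8 : 59.5 : 100.0 : 56.0.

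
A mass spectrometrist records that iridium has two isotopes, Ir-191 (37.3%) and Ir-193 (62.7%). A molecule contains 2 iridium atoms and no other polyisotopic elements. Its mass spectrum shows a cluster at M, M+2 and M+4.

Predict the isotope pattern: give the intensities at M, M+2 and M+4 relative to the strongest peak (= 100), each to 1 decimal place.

The 2 Ir atoms are independent, so intensities follow the terms of (0.373 + 0.627)^2.
P(M) = 0.373^2 = 0.139129
P(M+2) = 2 × 0.373^1 × 0.627^1 = 0.467742
P(M+4) = 0.627^2 = 0.393129
The M+2 peak is largest (0.467742); scaling to 100 gives 29.7 : 100.0 : 84.0.

29.7 : 100.0 : 84.0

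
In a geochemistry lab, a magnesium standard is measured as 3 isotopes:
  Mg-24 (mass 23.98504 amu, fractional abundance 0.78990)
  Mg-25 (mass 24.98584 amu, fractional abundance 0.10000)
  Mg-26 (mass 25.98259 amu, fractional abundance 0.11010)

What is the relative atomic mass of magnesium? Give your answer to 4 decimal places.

24.3051 amu

Ar = Σ fᵢ·mᵢ = 0.78990 × 23.98504 + 0.10000 × 24.98584 + 0.11010 × 25.98259
= 18.945783 + 2.498584 + 2.860683 = 24.305050 amu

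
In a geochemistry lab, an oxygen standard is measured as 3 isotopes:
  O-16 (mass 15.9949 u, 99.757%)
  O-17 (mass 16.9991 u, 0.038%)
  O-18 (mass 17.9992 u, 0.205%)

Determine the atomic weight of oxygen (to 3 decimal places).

15.999 u

Ar = Σ fᵢ·mᵢ = 0.99757 × 15.9949 + 0.00038 × 16.9991 + 0.00205 × 17.9992
= 15.95603 + 0.00646 + 0.03690 = 15.99939 u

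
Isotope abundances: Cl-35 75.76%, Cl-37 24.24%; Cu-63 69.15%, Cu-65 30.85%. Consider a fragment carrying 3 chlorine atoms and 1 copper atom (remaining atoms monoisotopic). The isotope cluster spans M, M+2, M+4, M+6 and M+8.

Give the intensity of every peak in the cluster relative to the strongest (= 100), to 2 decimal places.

71.12 : 100.00 : 52.30 : 12.07 : 1.04

Chlorine pattern (n=3): 0.4348304 : 0.41738208 : 0.13354464 : 0.01424288
Copper pattern (n=1): 0.6915 : 0.3085
Convolve the two distributions (both contribute in 2-u steps):
  M: 0.4348304×0.6915 = 0.300685
  M+2: 0.4348304×0.3085 + 0.41738208×0.6915 = 0.422765
  M+4: 0.41738208×0.3085 + 0.13354464×0.6915 = 0.221108
  M+6: 0.13354464×0.3085 + 0.01424288×0.6915 = 0.051047
  M+8: 0.01424288×0.3085 = 0.004394
Scale to base peak (0.422765) = 100: 71.12 : 100.00 : 52.30 : 12.07 : 1.04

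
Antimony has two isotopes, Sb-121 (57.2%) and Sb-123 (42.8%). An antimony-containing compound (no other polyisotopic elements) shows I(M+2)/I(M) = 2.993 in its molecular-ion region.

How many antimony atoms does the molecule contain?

For n independent Sb atoms, I(M+2)/I(M) = n · (abundance Sb-123) / (abundance Sb-121) = n · 0.428/0.572.
n = 2.993 × 0.572/0.428 = 4.00 ≈ 4

4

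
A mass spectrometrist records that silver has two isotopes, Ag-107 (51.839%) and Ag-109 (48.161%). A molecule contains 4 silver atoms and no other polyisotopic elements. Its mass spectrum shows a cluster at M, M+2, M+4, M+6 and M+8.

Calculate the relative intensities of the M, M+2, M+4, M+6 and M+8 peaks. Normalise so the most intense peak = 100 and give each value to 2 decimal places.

19.31 : 71.76 : 100.00 : 61.94 : 14.39

Each Ag atom is independently Ag-107 (p = 0.51839) or Ag-109 (q = 0.48161); the cluster is the binomial expansion (p + q)^4.
P(M) = 0.51839^4 = 0.072215
P(M+2) = 4 × 0.51839^3 × 0.48161^1 = 0.268365
P(M+4) = 6 × 0.51839^2 × 0.48161^2 = 0.373986
P(M+6) = 4 × 0.51839^1 × 0.48161^3 = 0.231634
P(M+8) = 0.48161^4 = 0.053800
The M+4 peak is largest (0.373986); scaling to 100 gives 19.31 : 71.76 : 100.00 : 61.94 : 14.39.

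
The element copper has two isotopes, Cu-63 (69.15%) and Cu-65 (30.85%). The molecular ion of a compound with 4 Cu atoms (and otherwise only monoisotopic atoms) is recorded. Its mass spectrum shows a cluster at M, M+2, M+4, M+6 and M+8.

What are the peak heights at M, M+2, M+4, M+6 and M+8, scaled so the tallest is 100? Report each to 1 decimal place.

The 4 Cu atoms are independent, so intensities follow the terms of (0.6915 + 0.3085)^4.
P(M) = 0.6915^4 = 0.228649
P(M+2) = 4 × 0.6915^3 × 0.3085^1 = 0.408030
P(M+4) = 6 × 0.6915^2 × 0.3085^2 = 0.273052
P(M+6) = 4 × 0.6915^1 × 0.3085^3 = 0.081212
P(M+8) = 0.3085^4 = 0.009058
The M+2 peak is largest (0.408030); scaling to 100 gives 56.0 : 100.0 : 66.9 : 19.9 : 2.2.

56.0 : 100.0 : 66.9 : 19.9 : 2.2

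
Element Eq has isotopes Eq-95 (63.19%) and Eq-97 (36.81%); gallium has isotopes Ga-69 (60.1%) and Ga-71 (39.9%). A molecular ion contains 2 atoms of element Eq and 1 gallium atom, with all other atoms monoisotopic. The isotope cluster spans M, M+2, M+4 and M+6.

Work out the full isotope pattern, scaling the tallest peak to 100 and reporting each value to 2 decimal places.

Element Eq pattern (n=2): 0.39929761 : 0.46520478 : 0.13549761
Gallium pattern (n=1): 0.6010 : 0.3990
Convolve the two distributions (both contribute in 2-u steps):
  M: 0.39929761×0.6010 = 0.239978
  M+2: 0.39929761×0.3990 + 0.46520478×0.6010 = 0.438908
  M+4: 0.46520478×0.3990 + 0.13549761×0.6010 = 0.267051
  M+6: 0.13549761×0.3990 = 0.054064
Scale to base peak (0.438908) = 100: 54.68 : 100.00 : 60.84 : 12.32

54.68 : 100.00 : 60.84 : 12.32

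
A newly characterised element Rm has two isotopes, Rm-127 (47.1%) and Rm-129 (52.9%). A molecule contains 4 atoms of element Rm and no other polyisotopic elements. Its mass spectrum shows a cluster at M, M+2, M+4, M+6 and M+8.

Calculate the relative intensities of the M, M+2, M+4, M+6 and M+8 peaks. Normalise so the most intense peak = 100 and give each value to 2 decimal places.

Each Rm atom is independently Rm-127 (p = 0.471) or Rm-129 (q = 0.529); the cluster is the binomial expansion (p + q)^4.
P(M) = 0.471^4 = 0.049213
P(M+2) = 4 × 0.471^3 × 0.529^1 = 0.221095
P(M+4) = 6 × 0.471^2 × 0.529^2 = 0.372481
P(M+6) = 4 × 0.471^1 × 0.529^3 = 0.278900
P(M+8) = 0.529^4 = 0.078311
The M+4 peak is largest (0.372481); scaling to 100 gives 13.21 : 59.36 : 100.00 : 74.88 : 21.02.

13.21 : 59.36 : 100.00 : 74.88 : 21.02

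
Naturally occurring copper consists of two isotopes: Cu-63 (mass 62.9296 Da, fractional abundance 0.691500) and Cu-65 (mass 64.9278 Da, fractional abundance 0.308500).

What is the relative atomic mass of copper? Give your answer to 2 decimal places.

63.55 Da

Average mass = Σ (abundance × isotope mass) = 0.691500 × 62.9296 + 0.308500 × 64.9278
= 43.51582 + 20.03023 = 63.54605 Da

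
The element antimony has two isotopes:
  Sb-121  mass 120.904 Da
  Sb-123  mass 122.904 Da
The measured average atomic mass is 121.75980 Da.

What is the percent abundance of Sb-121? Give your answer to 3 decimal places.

Let x be the fractional abundance of Sb-121; then Sb-123 has abundance 1 − x.
120.904·x + 122.904·(1 − x) = 121.75980
(120.904 − 122.904)·x = 121.75980 − 122.904
x = -1.14420 / -2.000 = 0.57210 → 57.210% Sb-121, 42.790% Sb-123.

57.210%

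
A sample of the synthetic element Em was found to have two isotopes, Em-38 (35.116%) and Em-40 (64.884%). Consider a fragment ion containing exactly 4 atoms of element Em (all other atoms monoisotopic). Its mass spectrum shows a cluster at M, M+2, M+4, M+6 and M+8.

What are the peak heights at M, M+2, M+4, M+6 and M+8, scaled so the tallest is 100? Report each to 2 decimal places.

The 4 Em atoms are independent, so intensities follow the terms of (0.35116 + 0.64884)^4.
P(M) = 0.35116^4 = 0.015206
P(M+2) = 4 × 0.35116^3 × 0.64884^1 = 0.112386
P(M+4) = 6 × 0.35116^2 × 0.64884^2 = 0.311485
P(M+6) = 4 × 0.35116^1 × 0.64884^3 = 0.383688
P(M+8) = 0.64884^4 = 0.177235
The M+6 peak is largest (0.383688); scaling to 100 gives 3.96 : 29.29 : 81.18 : 100.00 : 46.19.

3.96 : 29.29 : 81.18 : 100.00 : 46.19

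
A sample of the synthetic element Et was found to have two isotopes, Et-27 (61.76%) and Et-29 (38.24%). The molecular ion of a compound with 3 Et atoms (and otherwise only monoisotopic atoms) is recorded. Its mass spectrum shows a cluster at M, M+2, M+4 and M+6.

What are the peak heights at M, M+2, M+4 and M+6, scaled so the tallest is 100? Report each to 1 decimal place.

53.8 : 100.0 : 61.9 : 12.8

The 3 Et atoms are independent, so intensities follow the terms of (0.6176 + 0.3824)^3.
P(M) = 0.6176^3 = 0.235571
P(M+2) = 3 × 0.6176^2 × 0.3824^1 = 0.437576
P(M+4) = 3 × 0.6176^1 × 0.3824^2 = 0.270934
P(M+6) = 0.3824^3 = 0.055918
The M+2 peak is largest (0.437576); scaling to 100 gives 53.8 : 100.0 : 61.9 : 12.8.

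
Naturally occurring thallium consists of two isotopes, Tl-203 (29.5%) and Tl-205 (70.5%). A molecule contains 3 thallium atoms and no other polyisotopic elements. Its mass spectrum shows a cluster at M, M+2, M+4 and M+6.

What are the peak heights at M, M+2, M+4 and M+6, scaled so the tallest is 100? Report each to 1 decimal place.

Each Tl atom is independently Tl-203 (p = 0.295) or Tl-205 (q = 0.705); the cluster is the binomial expansion (p + q)^3.
P(M) = 0.295^3 = 0.025672
P(M+2) = 3 × 0.295^2 × 0.705^1 = 0.184058
P(M+4) = 3 × 0.295^1 × 0.705^2 = 0.439867
P(M+6) = 0.705^3 = 0.350403
The M+4 peak is largest (0.439867); scaling to 100 gives 5.8 : 41.8 : 100.0 : 79.7.

5.8 : 41.8 : 100.0 : 79.7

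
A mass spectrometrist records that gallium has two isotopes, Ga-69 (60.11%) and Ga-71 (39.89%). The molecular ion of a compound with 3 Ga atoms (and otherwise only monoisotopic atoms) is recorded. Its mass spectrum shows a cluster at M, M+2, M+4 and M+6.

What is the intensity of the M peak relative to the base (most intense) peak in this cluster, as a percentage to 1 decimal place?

50.2%

Binomial terms of (0.6011 + 0.3989)^3: M 0.2172, M+2 0.4324, M+4 0.2869, M+6 0.0635 → M+2 is the base peak.
P(M+2) = C(3,1) × 0.6011^2 × 0.3989^1 = 3 × 0.36132121 × 0.3989 = 0.432393 (base)
P(M) = C(3,0) × 0.6011^3 × 0.3989^0 = 1 × 0.21719018 × 1.0000 = 0.217190
Relative intensity = 0.217190 / 0.432393 × 100 = 50.2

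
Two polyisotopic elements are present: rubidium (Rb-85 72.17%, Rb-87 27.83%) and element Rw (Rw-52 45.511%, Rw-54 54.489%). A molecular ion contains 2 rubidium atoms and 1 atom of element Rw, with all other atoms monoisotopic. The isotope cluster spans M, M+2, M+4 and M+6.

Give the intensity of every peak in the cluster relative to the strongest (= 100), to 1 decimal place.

50.8 : 100.0 : 54.5 : 9.0

Rubidium pattern (n=2): 0.52085089 : 0.40169822 : 0.07745089
Element Rw pattern (n=1): 0.45511 : 0.54489
Convolve the two distributions (both contribute in 2-u steps):
  M: 0.52085089×0.45511 = 0.237044
  M+2: 0.52085089×0.54489 + 0.40169822×0.45511 = 0.466623
  M+4: 0.40169822×0.54489 + 0.07745089×0.45511 = 0.254130
  M+6: 0.07745089×0.54489 = 0.042202
Scale to base peak (0.466623) = 100: 50.8 : 100.0 : 54.5 : 9.0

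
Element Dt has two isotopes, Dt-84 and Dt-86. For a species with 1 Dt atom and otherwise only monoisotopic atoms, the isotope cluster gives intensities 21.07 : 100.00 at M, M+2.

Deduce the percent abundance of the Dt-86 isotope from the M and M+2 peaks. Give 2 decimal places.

82.60%

If p is the fraction of Dt that is Dt-84, then I(M+2)/I(M) = [C(1,1)·p^0·(1−p)] / p^1 = 1·(1−p)/p = 100.00/21.07 = 4.7461
(1−p)/p = 4.7461/1 = 4.7461  ⇒  p = 1/(1 + 4.7461) = 0.1740
Dt-84: 17.40%, Dt-86: 82.60%.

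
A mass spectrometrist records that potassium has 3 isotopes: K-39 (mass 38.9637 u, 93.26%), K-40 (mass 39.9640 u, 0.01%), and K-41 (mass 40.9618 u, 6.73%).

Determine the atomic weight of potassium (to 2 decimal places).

39.10 u

Average mass = Σ (abundance × isotope mass) = 0.9326 × 38.9637 + 0.0001 × 39.9640 + 0.0673 × 40.9618
= 36.33755 + 0.00400 + 2.75673 = 39.09828 u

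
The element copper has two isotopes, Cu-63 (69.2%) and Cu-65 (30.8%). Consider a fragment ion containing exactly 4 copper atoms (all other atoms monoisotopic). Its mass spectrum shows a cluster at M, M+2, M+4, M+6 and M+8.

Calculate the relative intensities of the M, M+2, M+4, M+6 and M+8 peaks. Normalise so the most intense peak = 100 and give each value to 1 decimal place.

Expanding (0.692 + 0.308)^4:
P(M) = 0.692^4 = 0.229311
P(M+2) = 4 × 0.692^3 × 0.308^1 = 0.408253
P(M+4) = 6 × 0.692^2 × 0.308^2 = 0.272562
P(M+6) = 4 × 0.692^1 × 0.308^3 = 0.080876
P(M+8) = 0.308^4 = 0.008999
The M+2 peak is largest (0.408253); scaling to 100 gives 56.2 : 100.0 : 66.8 : 19.8 : 2.2.

56.2 : 100.0 : 66.8 : 19.8 : 2.2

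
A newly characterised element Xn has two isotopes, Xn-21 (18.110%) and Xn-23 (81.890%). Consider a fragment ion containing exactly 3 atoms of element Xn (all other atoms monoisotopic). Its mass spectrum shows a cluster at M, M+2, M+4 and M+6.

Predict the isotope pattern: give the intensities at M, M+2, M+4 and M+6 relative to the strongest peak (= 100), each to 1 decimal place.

Expanding (0.18110 + 0.81890)^3:
P(M) = 0.18110^3 = 0.005940
P(M+2) = 3 × 0.18110^2 × 0.81890^1 = 0.080573
P(M+4) = 3 × 0.18110^1 × 0.81890^2 = 0.364335
P(M+6) = 0.81890^3 = 0.549152
The M+6 peak is largest (0.549152); scaling to 100 gives 1.1 : 14.7 : 66.3 : 100.0.

1.1 : 14.7 : 66.3 : 100.0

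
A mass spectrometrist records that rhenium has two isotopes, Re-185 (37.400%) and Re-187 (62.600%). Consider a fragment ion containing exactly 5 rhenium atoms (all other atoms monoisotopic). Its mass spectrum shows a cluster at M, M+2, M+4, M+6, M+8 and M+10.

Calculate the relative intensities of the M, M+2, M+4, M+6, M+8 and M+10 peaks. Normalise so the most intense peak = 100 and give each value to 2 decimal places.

Each Re atom is independently Re-185 (p = 0.37400) or Re-187 (q = 0.62600); the cluster is the binomial expansion (p + q)^5.
P(M) = 0.37400^5 = 0.007317
P(M+2) = 5 × 0.37400^4 × 0.62600^1 = 0.061239
P(M+4) = 10 × 0.37400^3 × 0.62600^2 = 0.205005
P(M+6) = 10 × 0.37400^2 × 0.62600^3 = 0.343136
P(M+8) = 5 × 0.37400^1 × 0.62600^4 = 0.287170
P(M+10) = 0.62600^5 = 0.096133
The M+6 peak is largest (0.343136); scaling to 100 gives 2.13 : 17.85 : 59.74 : 100.00 : 83.69 : 28.02.

2.13 : 17.85 : 59.74 : 100.00 : 83.69 : 28.02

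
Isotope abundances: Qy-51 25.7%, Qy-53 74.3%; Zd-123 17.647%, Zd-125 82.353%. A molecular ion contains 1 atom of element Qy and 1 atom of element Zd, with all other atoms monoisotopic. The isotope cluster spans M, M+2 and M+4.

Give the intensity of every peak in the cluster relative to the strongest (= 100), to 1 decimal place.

Element Qy pattern (n=1): 0.2570 : 0.7430
Element Zd pattern (n=1): 0.17647 : 0.82353
Convolve the two distributions (both contribute in 2-u steps):
  M: 0.2570×0.17647 = 0.045353
  M+2: 0.2570×0.82353 + 0.7430×0.17647 = 0.342764
  M+4: 0.7430×0.82353 = 0.611883
Scale to base peak (0.611883) = 100: 7.4 : 56.0 : 100.0

7.4 : 56.0 : 100.0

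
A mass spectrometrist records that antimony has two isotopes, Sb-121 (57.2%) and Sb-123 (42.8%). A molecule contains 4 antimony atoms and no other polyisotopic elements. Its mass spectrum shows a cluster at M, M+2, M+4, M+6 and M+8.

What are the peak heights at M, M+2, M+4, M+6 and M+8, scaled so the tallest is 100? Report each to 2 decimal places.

29.77 : 89.10 : 100.00 : 49.88 : 9.33

Expanding (0.572 + 0.428)^4:
P(M) = 0.572^4 = 0.107049
P(M+2) = 4 × 0.572^3 × 0.428^1 = 0.320400
P(M+4) = 6 × 0.572^2 × 0.428^2 = 0.359609
P(M+6) = 4 × 0.572^1 × 0.428^3 = 0.179385
P(M+8) = 0.428^4 = 0.033556
The M+4 peak is largest (0.359609); scaling to 100 gives 29.77 : 89.10 : 100.00 : 49.88 : 9.33.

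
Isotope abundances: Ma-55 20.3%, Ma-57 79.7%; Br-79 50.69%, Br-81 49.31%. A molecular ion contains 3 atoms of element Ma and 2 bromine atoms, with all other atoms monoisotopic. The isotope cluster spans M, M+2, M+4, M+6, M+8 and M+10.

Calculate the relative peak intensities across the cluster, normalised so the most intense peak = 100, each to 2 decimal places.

Element Ma pattern (n=3): 0.00836543 : 0.09853072 : 0.38684228 : 0.50626157
Bromine pattern (n=2): 0.25694761 : 0.49990478 : 0.24314761
Convolve the two distributions (both contribute in 2-u steps):
  M: 0.00836543×0.25694761 = 0.002149
  M+2: 0.00836543×0.49990478 + 0.09853072×0.25694761 = 0.029499
  M+4: 0.00836543×0.24314761 + 0.09853072×0.49990478 + 0.38684228×0.25694761 = 0.150688
  M+6: 0.09853072×0.24314761 + 0.38684228×0.49990478 + 0.50626157×0.25694761 = 0.347425
  M+8: 0.38684228×0.24314761 + 0.50626157×0.49990478 = 0.347142
  M+10: 0.50626157×0.24314761 = 0.123096
Scale to base peak (0.347425) = 100: 0.62 : 8.49 : 43.37 : 100.00 : 99.92 : 35.43

0.62 : 8.49 : 43.37 : 100.00 : 99.92 : 35.43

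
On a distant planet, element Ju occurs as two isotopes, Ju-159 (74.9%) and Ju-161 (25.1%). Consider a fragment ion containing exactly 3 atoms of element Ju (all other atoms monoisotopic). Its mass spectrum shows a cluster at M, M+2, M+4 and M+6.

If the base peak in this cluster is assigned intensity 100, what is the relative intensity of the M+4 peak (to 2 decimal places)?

33.51

Binomial terms of (0.749 + 0.251)^3: M 0.4202, M+2 0.4224, M+4 0.1416, M+6 0.0158 → M+2 is the base peak.
P(M+2) = C(3,1) × 0.749^2 × 0.251^1 = 3 × 0.561001 × 0.2510 = 0.422434 (base)
P(M+4) = C(3,2) × 0.749^1 × 0.251^2 = 3 × 0.7490 × 0.063001 = 0.141563
Relative intensity = 0.141563 / 0.422434 × 100 = 33.51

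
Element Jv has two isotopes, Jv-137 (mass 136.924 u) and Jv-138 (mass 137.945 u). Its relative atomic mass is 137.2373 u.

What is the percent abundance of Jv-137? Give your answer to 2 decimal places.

Writing the weighted mean with unknown fraction x of Jv-137:
136.924·x + 137.945·(1 − x) = 137.2373
(136.924 − 137.945)·x = 137.2373 − 137.945
x = -0.7077 / -1.021 = 0.69314 → 69.31% Jv-137, 30.69% Jv-138.

69.31%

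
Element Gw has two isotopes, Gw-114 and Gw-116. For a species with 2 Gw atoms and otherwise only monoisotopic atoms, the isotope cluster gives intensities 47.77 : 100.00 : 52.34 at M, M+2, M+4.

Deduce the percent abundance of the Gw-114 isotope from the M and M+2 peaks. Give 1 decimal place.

Write p for the Gw-114 fraction. I(M+2)/I(M) = [C(2,1)·p^1·(1−p)] / p^2 = 2·(1−p)/p = 100.00/47.77 = 2.0934
(1−p)/p = 2.0934/2 = 1.0467  ⇒  p = 1/(1 + 1.0467) = 0.4886
Gw-114: 48.9%, Gw-116: 51.1%.

48.9%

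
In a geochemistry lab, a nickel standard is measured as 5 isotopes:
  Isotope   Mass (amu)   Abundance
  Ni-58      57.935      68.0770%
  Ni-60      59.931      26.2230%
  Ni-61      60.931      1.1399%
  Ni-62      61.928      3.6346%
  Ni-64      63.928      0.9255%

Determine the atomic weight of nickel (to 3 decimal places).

Ar = Σ fᵢ·mᵢ = 0.680770 × 57.935 + 0.262230 × 59.931 + 0.011399 × 60.931 + 0.036346 × 61.928 + 0.009255 × 63.928
= 39.4404 + 15.7157 + 0.6946 + 2.2508 + 0.5917 = 58.6932 amu

58.693 amu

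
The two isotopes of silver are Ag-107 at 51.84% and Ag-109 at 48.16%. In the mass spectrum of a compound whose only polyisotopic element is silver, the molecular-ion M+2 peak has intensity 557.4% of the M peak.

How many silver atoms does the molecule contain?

6

For n independent Ag atoms, I(M+2)/I(M) = n · (abundance Ag-109) / (abundance Ag-107) = n · 0.4816/0.5184.
n = 5.574 × 0.5184/0.4816 = 6.00 ≈ 6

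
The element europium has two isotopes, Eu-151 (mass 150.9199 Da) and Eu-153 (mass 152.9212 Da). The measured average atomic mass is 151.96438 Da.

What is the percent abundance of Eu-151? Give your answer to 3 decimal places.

Writing the weighted mean with unknown fraction x of Eu-151:
150.9199·x + 152.9212·(1 − x) = 151.96438
(150.9199 − 152.9212)·x = 151.96438 − 152.9212
x = -0.95682 / -2.0013 = 0.47810 → 47.810% Eu-151, 52.190% Eu-153.

47.810%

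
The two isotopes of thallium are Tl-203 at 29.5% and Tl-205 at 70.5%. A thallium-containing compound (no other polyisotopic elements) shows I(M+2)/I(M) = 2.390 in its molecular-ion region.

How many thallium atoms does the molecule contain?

1

The M+2/M ratio from n Tl atoms is n · q/p = n · 0.705/0.295.
n = 2.390 × 0.295/0.705 = 1.00 ≈ 1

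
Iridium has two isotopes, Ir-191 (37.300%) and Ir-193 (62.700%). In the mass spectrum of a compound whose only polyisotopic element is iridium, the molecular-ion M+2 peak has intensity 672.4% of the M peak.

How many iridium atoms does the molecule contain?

For n independent Ir atoms, I(M+2)/I(M) = n · (abundance Ir-193) / (abundance Ir-191) = n · 0.62700/0.37300.
n = 6.724 × 0.37300/0.62700 = 4.00 ≈ 4

4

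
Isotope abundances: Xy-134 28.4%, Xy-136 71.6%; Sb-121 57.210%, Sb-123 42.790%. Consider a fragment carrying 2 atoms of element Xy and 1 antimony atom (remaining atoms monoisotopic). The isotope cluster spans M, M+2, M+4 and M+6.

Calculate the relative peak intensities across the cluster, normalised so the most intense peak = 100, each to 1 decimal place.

Element Xy pattern (n=2): 0.080656 : 0.406688 : 0.512656
Antimony pattern (n=1): 0.5721 : 0.4279
Convolve the two distributions (both contribute in 2-u steps):
  M: 0.080656×0.5721 = 0.046143
  M+2: 0.080656×0.4279 + 0.406688×0.5721 = 0.267179
  M+4: 0.406688×0.4279 + 0.512656×0.5721 = 0.467312
  M+6: 0.512656×0.4279 = 0.219366
Scale to base peak (0.467312) = 100: 9.9 : 57.2 : 100.0 : 46.9

9.9 : 57.2 : 100.0 : 46.9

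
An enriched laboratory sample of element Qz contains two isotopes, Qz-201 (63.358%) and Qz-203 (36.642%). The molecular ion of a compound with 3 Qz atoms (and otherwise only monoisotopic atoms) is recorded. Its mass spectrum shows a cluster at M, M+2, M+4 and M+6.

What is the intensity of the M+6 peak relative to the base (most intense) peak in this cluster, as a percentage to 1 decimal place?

(0.63358 + 0.36642)^3 gives M 0.2543, M+2 0.4413, M+4 0.2552, M+6 0.0492; the largest is M+2.
P(M+2) = C(3,1) × 0.63358^2 × 0.36642^1 = 3 × 0.40142362 × 0.36642 = 0.441269 (base)
P(M+6) = C(3,3) × 0.63358^0 × 0.36642^3 = 1 × 1.0000 × 0.04919687 = 0.049197
Relative intensity = 0.049197 / 0.441269 × 100 = 11.1

11.1%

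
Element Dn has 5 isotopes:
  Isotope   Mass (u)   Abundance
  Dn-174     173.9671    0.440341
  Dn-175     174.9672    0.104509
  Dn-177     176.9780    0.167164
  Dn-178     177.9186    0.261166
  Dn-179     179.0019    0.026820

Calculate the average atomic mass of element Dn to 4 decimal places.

Ar = Σ fᵢ·mᵢ = 0.440341 × 173.9671 + 0.104509 × 174.9672 + 0.167164 × 176.9780 + 0.261166 × 177.9186 + 0.026820 × 179.0019
= 76.60485 + 18.28565 + 29.58435 + 46.46629 + 4.80083 = 175.74197 u

175.7420 u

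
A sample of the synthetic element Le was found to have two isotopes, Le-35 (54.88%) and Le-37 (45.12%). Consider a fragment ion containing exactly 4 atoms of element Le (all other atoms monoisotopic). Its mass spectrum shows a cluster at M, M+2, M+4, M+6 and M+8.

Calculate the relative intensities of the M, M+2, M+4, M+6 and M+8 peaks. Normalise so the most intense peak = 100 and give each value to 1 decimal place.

Each Le atom is independently Le-35 (p = 0.5488) or Le-37 (q = 0.4512); the cluster is the binomial expansion (p + q)^4.
P(M) = 0.5488^4 = 0.090710
P(M+2) = 4 × 0.5488^3 × 0.4512^1 = 0.298312
P(M+4) = 6 × 0.5488^2 × 0.4512^2 = 0.367890
P(M+6) = 4 × 0.5488^1 × 0.4512^3 = 0.201642
P(M+8) = 0.4512^4 = 0.041445
The M+4 peak is largest (0.367890); scaling to 100 gives 24.7 : 81.1 : 100.0 : 54.8 : 11.3.

24.7 : 81.1 : 100.0 : 54.8 : 11.3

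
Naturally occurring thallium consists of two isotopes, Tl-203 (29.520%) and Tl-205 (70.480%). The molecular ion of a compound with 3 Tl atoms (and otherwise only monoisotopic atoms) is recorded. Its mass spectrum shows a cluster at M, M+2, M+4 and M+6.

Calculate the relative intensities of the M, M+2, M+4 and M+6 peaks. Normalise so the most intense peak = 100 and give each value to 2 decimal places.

The 3 Tl atoms are independent, so intensities follow the terms of (0.29520 + 0.70480)^3.
P(M) = 0.29520^3 = 0.025725
P(M+2) = 3 × 0.29520^2 × 0.70480^1 = 0.184255
P(M+4) = 3 × 0.29520^1 × 0.70480^2 = 0.439916
P(M+6) = 0.70480^3 = 0.350104
The M+4 peak is largest (0.439916); scaling to 100 gives 5.85 : 41.88 : 100.00 : 79.58.

5.85 : 41.88 : 100.00 : 79.58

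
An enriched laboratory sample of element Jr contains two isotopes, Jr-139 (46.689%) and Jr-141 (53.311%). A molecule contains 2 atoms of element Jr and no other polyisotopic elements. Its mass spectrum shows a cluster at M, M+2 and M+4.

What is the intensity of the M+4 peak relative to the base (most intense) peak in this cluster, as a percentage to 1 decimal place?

57.1%

(0.46689 + 0.53311)^2 gives M 0.2180, M+2 0.4978, M+4 0.2842; the largest is M+2.
P(M+2) = C(2,1) × 0.46689^1 × 0.53311^1 = 2 × 0.46689 × 0.53311 = 0.497807 (base)
P(M+4) = C(2,2) × 0.46689^0 × 0.53311^2 = 1 × 1.0000 × 0.28420627 = 0.284206
Relative intensity = 0.284206 / 0.497807 × 100 = 57.1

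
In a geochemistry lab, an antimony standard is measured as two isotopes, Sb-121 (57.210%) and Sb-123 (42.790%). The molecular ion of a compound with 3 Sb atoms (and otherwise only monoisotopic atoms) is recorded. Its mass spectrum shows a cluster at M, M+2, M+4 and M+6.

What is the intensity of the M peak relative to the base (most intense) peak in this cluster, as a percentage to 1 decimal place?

44.6%

(0.57210 + 0.42790)^3 gives M 0.1872, M+2 0.4202, M+4 0.3143, M+6 0.0783; the largest is M+2.
P(M+2) = C(3,1) × 0.57210^2 × 0.42790^1 = 3 × 0.32729841 × 0.4279 = 0.420153 (base)
P(M) = C(3,0) × 0.57210^3 × 0.42790^0 = 1 × 0.18724742 × 1.0000 = 0.187247
Relative intensity = 0.187247 / 0.420153 × 100 = 44.6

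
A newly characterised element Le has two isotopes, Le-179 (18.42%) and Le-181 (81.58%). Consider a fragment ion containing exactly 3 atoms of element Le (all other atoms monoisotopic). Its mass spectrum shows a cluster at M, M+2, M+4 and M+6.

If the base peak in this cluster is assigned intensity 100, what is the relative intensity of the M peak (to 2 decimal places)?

1.15

(0.1842 + 0.8158)^3 gives M 0.0062, M+2 0.0830, M+4 0.3678, M+6 0.5429; the largest is M+6.
P(M+6) = C(3,3) × 0.1842^0 × 0.8158^3 = 1 × 1.0000 × 0.54293908 = 0.542939 (base)
P(M) = C(3,0) × 0.1842^3 × 0.8158^0 = 1 × 0.00624984 × 1.0000 = 0.006250
Relative intensity = 0.006250 / 0.542939 × 100 = 1.15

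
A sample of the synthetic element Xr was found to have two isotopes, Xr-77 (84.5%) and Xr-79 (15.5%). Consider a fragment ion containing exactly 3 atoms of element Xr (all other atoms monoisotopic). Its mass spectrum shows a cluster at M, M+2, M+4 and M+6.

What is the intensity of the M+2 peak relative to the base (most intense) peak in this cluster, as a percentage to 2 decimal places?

55.03%

Binomial terms of (0.845 + 0.155)^3: M 0.6034, M+2 0.3320, M+4 0.0609, M+6 0.0037 → M is the base peak.
P(M) = C(3,0) × 0.845^3 × 0.155^0 = 1 × 0.60335112 × 1.0000 = 0.603351 (base)
P(M+2) = C(3,1) × 0.845^2 × 0.155^1 = 3 × 0.714025 × 0.1550 = 0.332022
Relative intensity = 0.332022 / 0.603351 × 100 = 55.03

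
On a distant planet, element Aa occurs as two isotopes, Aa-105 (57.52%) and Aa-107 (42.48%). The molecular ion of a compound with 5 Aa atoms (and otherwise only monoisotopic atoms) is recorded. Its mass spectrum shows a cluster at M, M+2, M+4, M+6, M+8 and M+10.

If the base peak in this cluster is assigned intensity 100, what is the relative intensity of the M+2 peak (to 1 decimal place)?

67.7

Term probabilities: M 0.0630, M+2 0.2325, M+4 0.3434, M+6 0.2536, M+8 0.0937, M+10 0.0138. Base peak = M+4.
P(M+4) = C(5,2) × 0.5752^3 × 0.4248^2 = 10 × 0.19030782 × 0.18045504 = 0.343420 (base)
P(M+2) = C(5,1) × 0.5752^4 × 0.4248^1 = 5 × 0.10946506 × 0.4248 = 0.232504
Relative intensity = 0.232504 / 0.343420 × 100 = 67.7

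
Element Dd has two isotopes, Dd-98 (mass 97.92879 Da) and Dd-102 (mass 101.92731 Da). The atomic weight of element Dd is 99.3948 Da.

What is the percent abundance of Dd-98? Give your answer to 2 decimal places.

63.34%

Writing the weighted mean with unknown fraction x of Dd-98:
97.92879·x + 101.92731·(1 − x) = 99.3948
(97.92879 − 101.92731)·x = 99.3948 − 101.92731
x = -2.53251 / -3.99852 = 0.63336 → 63.34% Dd-98, 36.66% Dd-102.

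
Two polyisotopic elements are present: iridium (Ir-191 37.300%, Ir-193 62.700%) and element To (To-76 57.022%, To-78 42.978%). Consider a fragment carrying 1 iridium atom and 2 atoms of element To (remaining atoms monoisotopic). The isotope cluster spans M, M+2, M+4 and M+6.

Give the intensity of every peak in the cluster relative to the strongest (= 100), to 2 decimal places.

Iridium pattern (n=1): 0.3730 : 0.6270
Element To pattern (n=2): 0.32515085 : 0.4901383 : 0.18471085
Convolve the two distributions (both contribute in 2-u steps):
  M: 0.3730×0.32515085 = 0.121281
  M+2: 0.3730×0.4901383 + 0.6270×0.32515085 = 0.386691
  M+4: 0.3730×0.18471085 + 0.6270×0.4901383 = 0.376214
  M+6: 0.6270×0.18471085 = 0.115814
Scale to base peak (0.386691) = 100: 31.36 : 100.00 : 97.29 : 29.95

31.36 : 100.00 : 97.29 : 29.95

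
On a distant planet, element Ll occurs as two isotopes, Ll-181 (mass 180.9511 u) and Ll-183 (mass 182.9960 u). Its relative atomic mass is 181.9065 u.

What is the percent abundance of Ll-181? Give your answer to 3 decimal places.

Writing the weighted mean with unknown fraction x of Ll-181:
180.9511·x + 182.9960·(1 − x) = 181.9065
(180.9511 − 182.9960)·x = 181.9065 − 182.9960
x = -1.0895 / -2.0449 = 0.53279 → 53.279% Ll-181, 46.721% Ll-183.

53.279%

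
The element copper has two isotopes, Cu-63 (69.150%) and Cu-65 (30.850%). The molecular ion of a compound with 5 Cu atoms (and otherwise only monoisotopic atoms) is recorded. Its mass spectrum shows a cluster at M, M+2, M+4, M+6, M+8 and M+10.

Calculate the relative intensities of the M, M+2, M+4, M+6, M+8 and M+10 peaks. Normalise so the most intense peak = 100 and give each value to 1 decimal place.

Each Cu atom is independently Cu-63 (p = 0.69150) or Cu-65 (q = 0.30850); the cluster is the binomial expansion (p + q)^5.
P(M) = 0.69150^5 = 0.158111
P(M+2) = 5 × 0.69150^4 × 0.30850^1 = 0.352691
P(M+4) = 10 × 0.69150^3 × 0.30850^2 = 0.314693
P(M+6) = 10 × 0.69150^2 × 0.30850^3 = 0.140394
P(M+8) = 5 × 0.69150^1 × 0.30850^4 = 0.031317
P(M+10) = 0.30850^5 = 0.002794
The M+2 peak is largest (0.352691); scaling to 100 gives 44.8 : 100.0 : 89.2 : 39.8 : 8.9 : 0.8.

44.8 : 100.0 : 89.2 : 39.8 : 8.9 : 0.8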